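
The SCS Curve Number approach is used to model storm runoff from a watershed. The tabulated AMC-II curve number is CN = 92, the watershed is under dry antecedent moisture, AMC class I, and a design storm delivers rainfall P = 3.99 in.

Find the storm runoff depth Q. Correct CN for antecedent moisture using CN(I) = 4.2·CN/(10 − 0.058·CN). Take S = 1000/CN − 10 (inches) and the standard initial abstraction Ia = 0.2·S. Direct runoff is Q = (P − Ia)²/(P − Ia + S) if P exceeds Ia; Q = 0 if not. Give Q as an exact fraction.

CN(I) from CN(II)=92: (4.2·92)/(10 − 0.058·92) = 48300/583 ≈ 82.847
Retention S: 1000/CN − 10 with CN=82.847 → S = 1000/483 ≈ 2.070 in
Ia = 0.2·(1000/483) = 200/483 in ≈ 0.414 in
P − Ia = 3.990 − 0.414 = 172717/48300 ≈ 3.576 in (> 0, runoff occurs)
Runoff Q = (P−Ia)²/(P−Ia+S) = (3.576)²/(3.576+2.070) = 29831162089/13172231100 ≈ 2.265 in

Q = 29831162089/13172231100 in ≈ 2.265 in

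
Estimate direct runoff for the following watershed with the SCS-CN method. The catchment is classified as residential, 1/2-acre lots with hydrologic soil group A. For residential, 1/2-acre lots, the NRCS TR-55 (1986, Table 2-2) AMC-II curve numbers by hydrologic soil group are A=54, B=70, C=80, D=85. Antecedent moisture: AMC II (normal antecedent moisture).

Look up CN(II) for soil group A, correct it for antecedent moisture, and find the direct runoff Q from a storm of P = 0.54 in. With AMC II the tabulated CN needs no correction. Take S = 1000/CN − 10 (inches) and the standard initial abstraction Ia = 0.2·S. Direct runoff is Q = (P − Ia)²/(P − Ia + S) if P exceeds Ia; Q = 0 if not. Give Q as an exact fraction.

NRCS table: residential, 1/2-acre lots, soil group A → CN(II) = 54
CN(II) = 54; AMC II needs no correction.
S = 1000/54 − 10 = 230/27 in ≈ 8.519 in
Ia = 0.2·(230/27) = 46/27 in ≈ 1.704 in
P = 0.540 ≤ Ia = 1.704 in: entire storm abstracted, Q = 0.

Q = 0 in ≈ 0.000 in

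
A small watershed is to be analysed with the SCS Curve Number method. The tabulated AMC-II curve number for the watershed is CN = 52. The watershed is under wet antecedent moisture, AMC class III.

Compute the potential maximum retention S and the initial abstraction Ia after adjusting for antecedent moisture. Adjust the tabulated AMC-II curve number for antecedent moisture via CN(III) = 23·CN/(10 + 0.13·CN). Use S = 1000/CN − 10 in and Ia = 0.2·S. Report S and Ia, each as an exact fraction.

CN(III) from CN(II)=52: (23·52)/(10 + 0.13·52) = 29900/419 ≈ 71.360
Retention S: 1000/CN − 10 with CN=71.360 → S = 1200/299 ≈ 4.013 in
Initial abstraction Ia = S/5 = (1200/299)/5 = 240/299 ≈ 0.803 in

S = 1200/299 in ≈ 4.013 in; Ia = 240/299 in ≈ 0.803 in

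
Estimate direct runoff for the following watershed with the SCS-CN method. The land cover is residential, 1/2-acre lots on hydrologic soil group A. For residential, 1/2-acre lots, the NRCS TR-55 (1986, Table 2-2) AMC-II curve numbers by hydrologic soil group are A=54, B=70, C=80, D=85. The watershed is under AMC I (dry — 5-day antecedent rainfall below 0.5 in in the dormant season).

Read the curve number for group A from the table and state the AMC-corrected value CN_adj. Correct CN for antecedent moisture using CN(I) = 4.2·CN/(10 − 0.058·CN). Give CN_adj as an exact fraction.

CN_adj = 56700/1717 ≈ 33.023

NRCS table: residential, 1/2-acre lots, soil group A → CN(II) = 54
Dry (AMC I): CN(I) = 4.2·54/(10 − 0.058·54) = (1134/5)/(1717/250) = 56700/1717 ≈ 33.023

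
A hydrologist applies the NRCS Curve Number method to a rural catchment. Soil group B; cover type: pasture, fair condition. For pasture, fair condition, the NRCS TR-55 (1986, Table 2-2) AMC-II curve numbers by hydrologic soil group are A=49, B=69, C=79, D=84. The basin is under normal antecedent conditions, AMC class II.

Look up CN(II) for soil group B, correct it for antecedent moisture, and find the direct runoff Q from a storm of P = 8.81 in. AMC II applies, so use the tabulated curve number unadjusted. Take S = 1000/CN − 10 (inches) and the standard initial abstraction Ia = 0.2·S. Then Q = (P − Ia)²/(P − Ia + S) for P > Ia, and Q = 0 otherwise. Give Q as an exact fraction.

NRCS table: pasture, fair condition, soil group B → CN(II) = 69
Average conditions: CN = 69 (no AMC adjustment).
S = 1000/69 − 10 = 310/69 in ≈ 4.493 in
Ia = 0.2S: 0.2·4.493 = 0.899 in (exactly 62/69)
Since P=8.810 > Ia=0.899: effective rainfall P−Ia = 54589/6900 in
Runoff Q = (P−Ia)²/(P−Ia+S) = (7.911)²/(7.911+4.493) = 2979958921/590564100 ≈ 5.046 in

Q = 2979958921/590564100 in ≈ 5.046 in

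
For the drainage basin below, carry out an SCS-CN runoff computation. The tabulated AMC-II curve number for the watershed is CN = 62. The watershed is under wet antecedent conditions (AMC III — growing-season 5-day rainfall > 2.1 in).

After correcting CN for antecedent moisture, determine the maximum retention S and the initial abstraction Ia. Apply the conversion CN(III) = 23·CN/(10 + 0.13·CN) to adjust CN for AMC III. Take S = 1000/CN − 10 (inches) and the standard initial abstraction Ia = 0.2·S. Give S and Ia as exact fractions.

CN(III) from CN(II)=62: (23·62)/(10 + 0.13·62) = 71300/903 ≈ 78.959
Max retention: S = 1000/(71300/903) − 10 = 1900/713 in (≈ 2.665 in)
Initial abstraction Ia = S/5 = (1900/713)/5 = 380/713 ≈ 0.533 in

S = 1900/713 in ≈ 2.665 in; Ia = 380/713 in ≈ 0.533 in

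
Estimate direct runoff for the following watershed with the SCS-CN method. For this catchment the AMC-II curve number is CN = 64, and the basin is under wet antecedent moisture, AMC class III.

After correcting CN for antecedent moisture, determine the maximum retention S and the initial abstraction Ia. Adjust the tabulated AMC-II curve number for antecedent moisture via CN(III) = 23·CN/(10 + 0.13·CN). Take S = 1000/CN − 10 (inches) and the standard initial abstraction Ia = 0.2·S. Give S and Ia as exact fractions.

CN(III) from CN(II)=64: (23·64)/(10 + 0.13·64) = 18400/229 ≈ 80.349
Retention S: 1000/CN − 10 with CN=80.349 → S = 225/92 ≈ 2.446 in
Ia = 0.2S: 0.2·2.446 = 0.489 in (exactly 45/92)

S = 225/92 in ≈ 2.446 in; Ia = 45/92 in ≈ 0.489 in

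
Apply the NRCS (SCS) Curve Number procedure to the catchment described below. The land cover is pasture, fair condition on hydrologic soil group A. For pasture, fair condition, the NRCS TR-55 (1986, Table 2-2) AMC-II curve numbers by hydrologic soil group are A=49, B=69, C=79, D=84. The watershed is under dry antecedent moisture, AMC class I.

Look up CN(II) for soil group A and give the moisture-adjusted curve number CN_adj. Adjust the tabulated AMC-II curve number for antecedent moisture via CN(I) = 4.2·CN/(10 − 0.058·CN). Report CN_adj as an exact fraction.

CN_adj = 34300/1193 ≈ 28.751

NRCS table: pasture, fair condition, soil group A → CN(II) = 49
CN(I) from CN(II)=49: (4.2·49)/(10 − 0.058·49) = 34300/1193 ≈ 28.751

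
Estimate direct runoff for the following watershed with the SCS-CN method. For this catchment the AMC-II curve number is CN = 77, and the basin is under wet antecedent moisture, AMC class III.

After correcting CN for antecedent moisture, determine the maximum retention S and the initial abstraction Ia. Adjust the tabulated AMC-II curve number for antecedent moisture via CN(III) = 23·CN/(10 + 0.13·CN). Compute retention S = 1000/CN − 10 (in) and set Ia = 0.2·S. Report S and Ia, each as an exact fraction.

CN(III) from CN(II)=77: (23·77)/(10 + 0.13·77) = 7700/87 ≈ 88.506
S = 1000/(7700/87) − 10 = 100/77 in ≈ 1.299 in
Ia = 0.2S: 0.2·1.299 = 0.260 in (exactly 20/77)

S = 100/77 in ≈ 1.299 in; Ia = 20/77 in ≈ 0.260 in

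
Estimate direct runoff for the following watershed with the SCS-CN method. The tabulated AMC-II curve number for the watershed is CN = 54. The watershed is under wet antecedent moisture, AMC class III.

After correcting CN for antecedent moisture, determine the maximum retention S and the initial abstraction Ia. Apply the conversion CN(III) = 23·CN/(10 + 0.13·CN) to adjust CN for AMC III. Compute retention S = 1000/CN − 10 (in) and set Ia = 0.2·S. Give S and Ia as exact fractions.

Adjust CN=54 to AMC III: 23·54/(10 + 0.13·54) → 1242 ÷ (851/50) = 2700/37 ≈ 72.973
S = 1000/(2700/37) − 10 = 100/27 in ≈ 3.704 in
Ia = 0.2·(100/27) = 20/27 in ≈ 0.741 in

S = 100/27 in ≈ 3.704 in; Ia = 20/27 in ≈ 0.741 in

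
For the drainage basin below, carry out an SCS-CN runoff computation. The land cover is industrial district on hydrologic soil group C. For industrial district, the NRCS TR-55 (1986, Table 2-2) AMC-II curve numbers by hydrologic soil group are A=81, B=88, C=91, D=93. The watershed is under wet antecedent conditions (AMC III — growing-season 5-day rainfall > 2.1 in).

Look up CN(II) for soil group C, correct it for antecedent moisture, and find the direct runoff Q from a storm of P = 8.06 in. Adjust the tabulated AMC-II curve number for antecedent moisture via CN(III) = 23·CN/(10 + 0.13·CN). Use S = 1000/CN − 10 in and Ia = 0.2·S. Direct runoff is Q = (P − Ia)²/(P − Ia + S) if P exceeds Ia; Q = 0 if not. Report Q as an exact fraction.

NRCS table: industrial district, soil group C → CN(II) = 91
CN(III) from CN(II)=91: (23·91)/(10 + 0.13·91) = 209300/2183 ≈ 95.877
Retention S: 1000/CN − 10 with CN=95.877 → S = 900/2093 ≈ 0.430 in
Ia = 0.2S: 0.2·0.430 = 0.086 in (exactly 180/2093)
Since P=8.060 > Ia=0.086: effective rainfall P−Ia = 834479/104650 in
Q: (834479/104650)² ÷ (879479/104650) = 696355201441/92037477350 in (≈ 7.566 in)

Q = 696355201441/92037477350 in ≈ 7.566 in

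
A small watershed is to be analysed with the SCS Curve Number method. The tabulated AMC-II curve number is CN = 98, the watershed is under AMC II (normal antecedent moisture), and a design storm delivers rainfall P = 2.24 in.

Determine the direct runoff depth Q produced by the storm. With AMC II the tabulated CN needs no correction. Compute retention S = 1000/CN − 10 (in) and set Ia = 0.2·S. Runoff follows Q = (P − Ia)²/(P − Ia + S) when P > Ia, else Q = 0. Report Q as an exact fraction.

Q = 1814409/901600 in ≈ 2.012 in

CN(II) = 98; AMC II needs no correction.
Retention S: 1000/CN − 10 with CN=98.000 → S = 10/49 ≈ 0.204 in
Ia = 0.2S: 0.2·0.204 = 0.041 in (exactly 2/49)
Since P=2.240 > Ia=0.041: effective rainfall P−Ia = 2694/1225 in
Q: (2694/1225)² ÷ (2944/1225) = 1814409/901600 in (≈ 2.012 in)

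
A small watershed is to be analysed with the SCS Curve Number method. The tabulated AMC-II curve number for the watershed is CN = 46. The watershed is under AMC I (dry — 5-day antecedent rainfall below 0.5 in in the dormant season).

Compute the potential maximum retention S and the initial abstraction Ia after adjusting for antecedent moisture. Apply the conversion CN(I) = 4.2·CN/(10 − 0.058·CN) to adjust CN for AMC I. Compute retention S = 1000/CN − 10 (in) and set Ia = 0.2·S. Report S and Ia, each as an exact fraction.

Adjust CN=46 to AMC I: 4.2·46/(10 − 0.058·46) → (966/5) ÷ (1833/250) = 16100/611 ≈ 26.350
Retention S: 1000/CN − 10 with CN=26.350 → S = 4500/161 ≈ 27.950 in
Initial abstraction Ia = S/5 = (4500/161)/5 = 900/161 ≈ 5.590 in

S = 4500/161 in ≈ 27.950 in; Ia = 900/161 in ≈ 5.590 in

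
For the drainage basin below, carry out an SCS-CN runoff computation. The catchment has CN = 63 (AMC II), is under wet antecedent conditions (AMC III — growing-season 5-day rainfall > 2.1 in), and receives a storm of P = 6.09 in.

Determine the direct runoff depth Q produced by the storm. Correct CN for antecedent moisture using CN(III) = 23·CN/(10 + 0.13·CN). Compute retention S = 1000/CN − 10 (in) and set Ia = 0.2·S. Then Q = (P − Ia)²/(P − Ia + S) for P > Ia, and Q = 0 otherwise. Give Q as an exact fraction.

Adjust CN=63 to AMC III: 23·63/(10 + 0.13·63) → 1449 ÷ (1819/100) = 144900/1819 ≈ 79.659
Max retention: S = 1000/(144900/1819) − 10 = 3700/1449 in (≈ 2.553 in)
Ia = 0.2S: 0.2·2.553 = 0.511 in (exactly 740/1449)
Since P=6.090 > Ia=0.511: effective rainfall P−Ia = 808441/144900 in
Q: (808441/144900)² ÷ (1178441/144900) = 653576850481/170756100900 in (≈ 3.828 in)

Q = 653576850481/170756100900 in ≈ 3.828 in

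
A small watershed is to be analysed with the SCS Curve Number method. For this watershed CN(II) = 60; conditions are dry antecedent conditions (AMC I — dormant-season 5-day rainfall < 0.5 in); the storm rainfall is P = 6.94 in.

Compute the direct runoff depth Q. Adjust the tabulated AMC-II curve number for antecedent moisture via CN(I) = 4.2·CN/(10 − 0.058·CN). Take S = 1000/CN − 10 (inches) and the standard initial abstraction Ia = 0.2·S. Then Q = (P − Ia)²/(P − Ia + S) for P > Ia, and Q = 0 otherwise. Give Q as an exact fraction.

Q = 140683321/194862150 in ≈ 0.722 in

Adjust CN=60 to AMC I: 4.2·60/(10 − 0.058·60) → 252 ÷ (163/25) = 6300/163 ≈ 38.650
Retention S: 1000/CN − 10 with CN=38.650 → S = 1000/63 ≈ 15.873 in
Ia = 0.2·(1000/63) = 200/63 in ≈ 3.175 in
Since P=6.940 > Ia=3.175: effective rainfall P−Ia = 11861/3150 in
Q: (11861/3150)² ÷ (61861/3150) = 140683321/194862150 in (≈ 0.722 in)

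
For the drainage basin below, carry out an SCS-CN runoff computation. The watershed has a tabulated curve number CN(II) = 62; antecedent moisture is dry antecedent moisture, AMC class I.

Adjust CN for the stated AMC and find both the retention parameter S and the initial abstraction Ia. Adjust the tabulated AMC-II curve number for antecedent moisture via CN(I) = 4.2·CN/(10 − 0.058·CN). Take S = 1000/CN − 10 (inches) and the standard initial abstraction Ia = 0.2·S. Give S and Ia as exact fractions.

Adjust CN=62 to AMC I: 4.2·62/(10 − 0.058·62) → (1302/5) ÷ (1601/250) = 65100/1601 ≈ 40.662
Retention S: 1000/CN − 10 with CN=40.662 → S = 9500/651 ≈ 14.593 in
Initial abstraction Ia = S/5 = (9500/651)/5 = 1900/651 ≈ 2.919 in

S = 9500/651 in ≈ 14.593 in; Ia = 1900/651 in ≈ 2.919 in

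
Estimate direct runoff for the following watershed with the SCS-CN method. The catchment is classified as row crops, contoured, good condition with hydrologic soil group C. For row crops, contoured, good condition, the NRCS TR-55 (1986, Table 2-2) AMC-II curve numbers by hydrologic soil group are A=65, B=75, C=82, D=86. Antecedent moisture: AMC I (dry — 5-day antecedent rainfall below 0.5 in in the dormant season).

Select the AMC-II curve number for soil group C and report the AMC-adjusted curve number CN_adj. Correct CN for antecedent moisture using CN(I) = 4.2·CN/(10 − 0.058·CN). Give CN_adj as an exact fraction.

NRCS table: row crops, contoured, good condition, soil group C → CN(II) = 82
Dry (AMC I): CN(I) = 4.2·82/(10 − 0.058·82) = (1722/5)/(1311/250) = 28700/437 ≈ 65.675

CN_adj = 28700/437 ≈ 65.675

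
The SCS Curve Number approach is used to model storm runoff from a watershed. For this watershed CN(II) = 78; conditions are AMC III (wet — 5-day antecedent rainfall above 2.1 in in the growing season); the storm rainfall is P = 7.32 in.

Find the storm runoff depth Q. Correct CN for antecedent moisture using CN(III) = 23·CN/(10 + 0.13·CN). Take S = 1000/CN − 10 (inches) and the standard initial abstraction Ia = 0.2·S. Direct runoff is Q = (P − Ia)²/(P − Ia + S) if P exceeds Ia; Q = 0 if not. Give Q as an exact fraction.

Q = 25170139801/4174436175 in ≈ 6.030 in

Adjust CN=78 to AMC III: 23·78/(10 + 0.13·78) → 1794 ÷ (1007/50) = 89700/1007 ≈ 89.076
Max retention: S = 1000/(89700/1007) − 10 = 1100/897 in (≈ 1.226 in)
Initial abstraction Ia = S/5 = (1100/897)/5 = 220/897 ≈ 0.245 in
P − Ia = 7.320 − 0.245 = 158651/22425 ≈ 7.075 in (> 0, runoff occurs)
Q = (158651/22425)²/((158651/22425) + 1100/897) = (25170139801/502880625)/(186151/22425) = 25170139801/4174436175 in ≈ 6.030 in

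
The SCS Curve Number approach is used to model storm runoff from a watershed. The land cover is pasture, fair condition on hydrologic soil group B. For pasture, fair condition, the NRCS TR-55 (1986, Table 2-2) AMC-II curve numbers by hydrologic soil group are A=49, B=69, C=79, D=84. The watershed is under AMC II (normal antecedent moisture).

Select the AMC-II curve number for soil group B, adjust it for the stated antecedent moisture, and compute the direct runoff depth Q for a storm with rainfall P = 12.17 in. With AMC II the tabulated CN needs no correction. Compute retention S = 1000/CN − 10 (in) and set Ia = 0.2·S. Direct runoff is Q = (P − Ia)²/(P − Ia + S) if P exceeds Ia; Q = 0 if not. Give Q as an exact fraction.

Q = 6048639529/750533700 in ≈ 8.059 in

NRCS table: pasture, fair condition, soil group B → CN(II) = 69
CN(II) = 69; AMC II needs no correction.
Retention S: 1000/CN − 10 with CN=69.000 → S = 310/69 ≈ 4.493 in
Ia = 0.2·(310/69) = 62/69 in ≈ 0.899 in
P − Ia = 12.170 − 0.899 = 77773/6900 ≈ 11.271 in (> 0, runoff occurs)
Runoff Q = (P−Ia)²/(P−Ia+S) = (11.271)²/(11.271+4.493) = 6048639529/750533700 ≈ 8.059 in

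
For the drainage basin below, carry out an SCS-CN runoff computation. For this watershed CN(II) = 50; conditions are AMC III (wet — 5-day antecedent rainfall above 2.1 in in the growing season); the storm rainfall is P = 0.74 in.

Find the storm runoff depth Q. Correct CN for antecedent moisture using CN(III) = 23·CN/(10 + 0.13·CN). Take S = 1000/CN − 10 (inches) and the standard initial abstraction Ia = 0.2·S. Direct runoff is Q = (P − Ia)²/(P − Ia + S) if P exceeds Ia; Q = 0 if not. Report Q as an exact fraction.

Q = 0 in ≈ 0.000 in

Adjust CN=50 to AMC III: 23·50/(10 + 0.13·50) → 1150 ÷ (33/2) = 2300/33 ≈ 69.697
Max retention: S = 1000/(2300/33) − 10 = 100/23 in (≈ 4.348 in)
Ia = 0.2·(100/23) = 20/23 in ≈ 0.870 in
P = 0.740 ≤ Ia = 0.870 in: entire storm abstracted, Q = 0.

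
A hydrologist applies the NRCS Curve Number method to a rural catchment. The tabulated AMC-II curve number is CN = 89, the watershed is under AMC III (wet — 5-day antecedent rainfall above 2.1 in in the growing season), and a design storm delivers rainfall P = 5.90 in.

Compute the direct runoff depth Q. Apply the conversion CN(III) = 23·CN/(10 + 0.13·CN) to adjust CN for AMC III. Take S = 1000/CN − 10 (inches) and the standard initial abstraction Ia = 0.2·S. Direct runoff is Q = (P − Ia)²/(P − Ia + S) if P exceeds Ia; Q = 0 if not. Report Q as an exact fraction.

Q = 14059556329/2652359310 in ≈ 5.301 in

Wet (AMC III): CN(III) = 23·89/(10 + 0.13·89) = 2047/(2157/100) = 204700/2157 ≈ 94.900
Max retention: S = 1000/(204700/2157) − 10 = 1100/2047 in (≈ 0.537 in)
Ia = 0.2S: 0.2·0.537 = 0.107 in (exactly 220/2047)
Since P=5.900 > Ia=0.107: effective rainfall P−Ia = 118573/20470 in
Q = (118573/20470)²/((118573/20470) + 1100/2047) = (14059556329/419020900)/(129573/20470) = 14059556329/2652359310 in ≈ 5.301 in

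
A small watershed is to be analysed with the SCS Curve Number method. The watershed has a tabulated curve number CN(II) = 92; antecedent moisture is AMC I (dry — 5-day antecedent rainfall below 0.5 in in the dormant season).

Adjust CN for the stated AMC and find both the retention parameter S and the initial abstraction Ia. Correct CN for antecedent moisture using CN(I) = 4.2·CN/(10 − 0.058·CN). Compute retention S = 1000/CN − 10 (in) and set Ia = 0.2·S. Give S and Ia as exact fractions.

S = 1000/483 in ≈ 2.070 in; Ia = 200/483 in ≈ 0.414 in

Adjust CN=92 to AMC I: 4.2·92/(10 − 0.058·92) → (1932/5) ÷ (583/125) = 48300/583 ≈ 82.847
Retention S: 1000/CN − 10 with CN=82.847 → S = 1000/483 ≈ 2.070 in
Ia = 0.2·(1000/483) = 200/483 in ≈ 0.414 in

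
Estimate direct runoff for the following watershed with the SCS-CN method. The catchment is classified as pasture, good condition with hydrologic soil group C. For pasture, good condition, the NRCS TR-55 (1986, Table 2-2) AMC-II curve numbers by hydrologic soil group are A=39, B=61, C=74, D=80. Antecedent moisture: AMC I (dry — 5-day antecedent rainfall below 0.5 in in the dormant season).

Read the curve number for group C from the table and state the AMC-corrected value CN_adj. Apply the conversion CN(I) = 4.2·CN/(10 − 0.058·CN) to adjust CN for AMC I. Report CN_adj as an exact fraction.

CN_adj = 77700/1427 ≈ 54.450

NRCS table: pasture, good condition, soil group C → CN(II) = 74
Dry (AMC I): CN(I) = 4.2·74/(10 − 0.058·74) = (1554/5)/(1427/250) = 77700/1427 ≈ 54.450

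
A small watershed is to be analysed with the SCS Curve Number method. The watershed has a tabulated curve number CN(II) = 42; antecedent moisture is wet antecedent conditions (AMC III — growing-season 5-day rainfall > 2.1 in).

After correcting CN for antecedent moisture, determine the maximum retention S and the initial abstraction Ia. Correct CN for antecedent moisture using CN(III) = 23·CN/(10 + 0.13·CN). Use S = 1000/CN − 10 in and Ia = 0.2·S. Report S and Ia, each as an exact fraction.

S = 2900/483 in ≈ 6.004 in; Ia = 580/483 in ≈ 1.201 in

CN(III) from CN(II)=42: (23·42)/(10 + 0.13·42) = 48300/773 ≈ 62.484
S = 1000/(48300/773) − 10 = 2900/483 in ≈ 6.004 in
Ia = 0.2S: 0.2·6.004 = 1.201 in (exactly 580/483)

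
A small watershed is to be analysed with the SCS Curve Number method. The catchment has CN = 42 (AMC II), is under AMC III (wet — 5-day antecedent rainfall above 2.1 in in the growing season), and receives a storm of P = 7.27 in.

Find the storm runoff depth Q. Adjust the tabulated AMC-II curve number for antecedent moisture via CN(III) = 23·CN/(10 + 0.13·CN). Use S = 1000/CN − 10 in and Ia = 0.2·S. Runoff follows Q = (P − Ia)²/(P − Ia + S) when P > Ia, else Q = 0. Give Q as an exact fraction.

Q = 85931645881/28165710300 in ≈ 3.051 in

Wet (AMC III): CN(III) = 23·42/(10 + 0.13·42) = 966/(773/50) = 48300/773 ≈ 62.484
Retention S: 1000/CN − 10 with CN=62.484 → S = 2900/483 ≈ 6.004 in
Initial abstraction Ia = S/5 = (2900/483)/5 = 580/483 ≈ 1.201 in
Since P=7.270 > Ia=1.201: effective rainfall P−Ia = 293141/48300 in
Q = (293141/48300)²/((293141/48300) + 2900/483) = (85931645881/2332890000)/(583141/48300) = 85931645881/28165710300 in ≈ 3.051 in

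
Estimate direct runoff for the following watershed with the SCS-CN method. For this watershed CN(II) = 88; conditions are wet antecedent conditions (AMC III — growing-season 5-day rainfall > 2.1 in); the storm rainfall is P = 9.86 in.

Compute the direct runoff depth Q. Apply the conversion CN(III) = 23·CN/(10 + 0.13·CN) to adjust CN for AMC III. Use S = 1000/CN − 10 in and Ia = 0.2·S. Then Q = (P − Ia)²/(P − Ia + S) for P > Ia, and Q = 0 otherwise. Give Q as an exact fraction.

Q = 15185386441/1653721850 in ≈ 9.183 in

Wet (AMC III): CN(III) = 23·88/(10 + 0.13·88) = 2024/(536/25) = 6325/67 ≈ 94.403
Retention S: 1000/CN − 10 with CN=94.403 → S = 150/253 ≈ 0.593 in
Ia = 0.2·(150/253) = 30/253 in ≈ 0.119 in
Excess rainfall: 9.860 − 0.119 = 9.741 in; P > Ia so Q > 0
Q: (123229/12650)² ÷ (130729/12650) = 15185386441/1653721850 in (≈ 9.183 in)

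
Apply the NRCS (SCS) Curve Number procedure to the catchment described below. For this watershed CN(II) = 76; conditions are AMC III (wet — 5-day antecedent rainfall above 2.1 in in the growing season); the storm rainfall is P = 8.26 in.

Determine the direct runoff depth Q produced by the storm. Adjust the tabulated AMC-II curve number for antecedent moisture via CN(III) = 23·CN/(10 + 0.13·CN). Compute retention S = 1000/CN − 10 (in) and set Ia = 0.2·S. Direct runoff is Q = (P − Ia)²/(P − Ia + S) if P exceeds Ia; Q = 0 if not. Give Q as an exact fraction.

Adjust CN=76 to AMC III: 23·76/(10 + 0.13·76) → 1748 ÷ (497/25) = 43700/497 ≈ 87.928
S = 1000/(43700/497) − 10 = 600/437 in ≈ 1.373 in
Ia = 0.2S: 0.2·1.373 = 0.275 in (exactly 120/437)
Since P=8.260 > Ia=0.275: effective rainfall P−Ia = 174481/21850 in
Q: (174481/21850)² ÷ (204481/21850) = 30443619361/4467909850 in (≈ 6.814 in)

Q = 30443619361/4467909850 in ≈ 6.814 in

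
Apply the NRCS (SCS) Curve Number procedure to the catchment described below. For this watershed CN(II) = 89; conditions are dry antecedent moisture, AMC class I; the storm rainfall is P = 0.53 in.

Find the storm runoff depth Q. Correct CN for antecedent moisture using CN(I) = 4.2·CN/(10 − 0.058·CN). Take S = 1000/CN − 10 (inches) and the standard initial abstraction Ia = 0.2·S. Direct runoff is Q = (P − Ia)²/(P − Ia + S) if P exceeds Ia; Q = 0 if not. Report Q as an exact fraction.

Q = 0 in ≈ 0.000 in

CN(I) from CN(II)=89: (4.2·89)/(10 − 0.058·89) = 186900/2419 ≈ 77.263
Max retention: S = 1000/(186900/2419) − 10 = 5500/1869 in (≈ 2.943 in)
Initial abstraction Ia = S/5 = (5500/1869)/5 = 1100/1869 ≈ 0.589 in
P = 0.530 ≤ Ia = 0.589 in: entire storm abstracted, Q = 0.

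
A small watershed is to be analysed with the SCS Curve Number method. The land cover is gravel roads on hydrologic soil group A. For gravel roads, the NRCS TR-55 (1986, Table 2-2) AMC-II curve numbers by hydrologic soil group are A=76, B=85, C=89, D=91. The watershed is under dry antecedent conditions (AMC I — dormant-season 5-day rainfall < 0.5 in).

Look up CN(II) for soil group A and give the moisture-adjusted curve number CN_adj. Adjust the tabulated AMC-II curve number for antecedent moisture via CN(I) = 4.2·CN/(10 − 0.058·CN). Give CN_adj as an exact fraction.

CN_adj = 13300/233 ≈ 57.082

NRCS table: gravel roads, soil group A → CN(II) = 76
CN(I) from CN(II)=76: (4.2·76)/(10 − 0.058·76) = 13300/233 ≈ 57.082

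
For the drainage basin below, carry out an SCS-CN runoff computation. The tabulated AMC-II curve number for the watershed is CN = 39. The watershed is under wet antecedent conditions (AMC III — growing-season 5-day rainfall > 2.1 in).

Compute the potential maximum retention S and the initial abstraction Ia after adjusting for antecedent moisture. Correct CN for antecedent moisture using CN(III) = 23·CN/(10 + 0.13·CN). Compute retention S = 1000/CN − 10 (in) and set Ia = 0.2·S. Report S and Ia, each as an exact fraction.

S = 6100/897 in ≈ 6.800 in; Ia = 1220/897 in ≈ 1.360 in

CN(III) from CN(II)=39: (23·39)/(10 + 0.13·39) = 89700/1507 ≈ 59.522
S = 1000/(89700/1507) − 10 = 6100/897 in ≈ 6.800 in
Ia = 0.2·(6100/897) = 1220/897 in ≈ 1.360 in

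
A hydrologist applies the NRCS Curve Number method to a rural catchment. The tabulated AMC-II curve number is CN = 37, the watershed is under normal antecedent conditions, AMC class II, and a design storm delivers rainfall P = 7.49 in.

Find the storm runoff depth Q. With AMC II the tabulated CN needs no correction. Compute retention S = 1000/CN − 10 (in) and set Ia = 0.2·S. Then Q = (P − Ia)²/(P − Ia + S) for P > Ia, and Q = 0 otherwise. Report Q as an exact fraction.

Q = 32628967/41288300 in ≈ 0.790 in

Average conditions: CN = 37 (no AMC adjustment).
Retention S: 1000/CN − 10 with CN=37.000 → S = 630/37 ≈ 17.027 in
Ia = 0.2·(630/37) = 126/37 in ≈ 3.405 in
Excess rainfall: 7.490 − 3.405 = 4.085 in; P > Ia so Q > 0
Q: (15113/3700)² ÷ (78113/3700) = 32628967/41288300 in (≈ 0.790 in)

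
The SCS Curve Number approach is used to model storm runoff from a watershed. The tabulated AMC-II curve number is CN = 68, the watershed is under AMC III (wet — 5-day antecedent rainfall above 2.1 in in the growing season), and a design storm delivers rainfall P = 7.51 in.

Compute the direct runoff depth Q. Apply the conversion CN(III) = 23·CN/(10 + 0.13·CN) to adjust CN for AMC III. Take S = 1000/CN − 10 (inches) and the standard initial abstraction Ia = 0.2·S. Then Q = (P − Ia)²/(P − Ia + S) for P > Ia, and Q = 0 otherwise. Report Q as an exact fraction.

Wet (AMC III): CN(III) = 23·68/(10 + 0.13·68) = 1564/(471/25) = 39100/471 ≈ 83.015
Retention S: 1000/CN − 10 with CN=83.015 → S = 800/391 ≈ 2.046 in
Ia = 0.2·(800/391) = 160/391 in ≈ 0.409 in
Excess rainfall: 7.510 − 0.409 = 7.101 in; P > Ia so Q > 0
Q = (277641/39100)²/((277641/39100) + 800/391) = (77084524881/1528810000)/(357641/39100) = 77084524881/13983763100 in ≈ 5.512 in

Q = 77084524881/13983763100 in ≈ 5.512 in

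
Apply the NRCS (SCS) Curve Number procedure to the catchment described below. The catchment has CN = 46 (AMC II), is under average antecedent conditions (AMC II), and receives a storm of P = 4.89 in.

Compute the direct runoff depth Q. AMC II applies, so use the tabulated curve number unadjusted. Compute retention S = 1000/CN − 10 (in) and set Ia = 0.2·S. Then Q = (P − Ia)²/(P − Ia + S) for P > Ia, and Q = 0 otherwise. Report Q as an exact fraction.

Q = 11395803/25182700 in ≈ 0.453 in

CN(II) = 46; AMC II needs no correction.
S = 1000/46 − 10 = 270/23 in ≈ 11.739 in
Initial abstraction Ia = S/5 = (270/23)/5 = 54/23 ≈ 2.348 in
P − Ia = 4.890 − 2.348 = 5847/2300 ≈ 2.542 in (> 0, runoff occurs)
Q: (5847/2300)² ÷ (32847/2300) = 11395803/25182700 in (≈ 0.453 in)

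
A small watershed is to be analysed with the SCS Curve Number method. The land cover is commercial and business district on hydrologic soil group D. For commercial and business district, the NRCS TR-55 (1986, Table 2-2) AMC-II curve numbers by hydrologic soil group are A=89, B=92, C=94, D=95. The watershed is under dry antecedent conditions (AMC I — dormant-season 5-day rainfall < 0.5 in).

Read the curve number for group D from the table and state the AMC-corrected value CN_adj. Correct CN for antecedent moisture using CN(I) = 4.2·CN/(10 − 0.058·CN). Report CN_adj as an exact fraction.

NRCS table: commercial and business district, soil group D → CN(II) = 95
CN(I) from CN(II)=95: (4.2·95)/(10 − 0.058·95) = 39900/449 ≈ 88.864

CN_adj = 39900/449 ≈ 88.864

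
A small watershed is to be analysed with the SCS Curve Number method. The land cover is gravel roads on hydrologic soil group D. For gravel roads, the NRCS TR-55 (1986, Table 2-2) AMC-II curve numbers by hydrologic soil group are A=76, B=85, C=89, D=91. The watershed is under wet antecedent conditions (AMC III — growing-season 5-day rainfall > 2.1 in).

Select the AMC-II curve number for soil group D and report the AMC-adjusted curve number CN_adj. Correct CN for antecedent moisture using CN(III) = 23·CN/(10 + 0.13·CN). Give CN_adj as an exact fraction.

NRCS table: gravel roads, soil group D → CN(II) = 91
CN(III) from CN(II)=91: (23·91)/(10 + 0.13·91) = 209300/2183 ≈ 95.877

CN_adj = 209300/2183 ≈ 95.877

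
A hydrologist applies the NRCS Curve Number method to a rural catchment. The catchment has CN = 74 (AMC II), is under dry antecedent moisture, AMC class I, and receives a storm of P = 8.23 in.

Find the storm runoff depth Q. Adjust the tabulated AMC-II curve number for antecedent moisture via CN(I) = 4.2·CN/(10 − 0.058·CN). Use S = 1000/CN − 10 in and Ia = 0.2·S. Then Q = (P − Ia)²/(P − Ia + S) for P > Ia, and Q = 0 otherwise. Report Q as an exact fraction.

Q = 259560699841/90090896700 in ≈ 2.881 in

CN(I) from CN(II)=74: (4.2·74)/(10 − 0.058·74) = 77700/1427 ≈ 54.450
S = 1000/(77700/1427) − 10 = 6500/777 in ≈ 8.366 in
Initial abstraction Ia = S/5 = (6500/777)/5 = 1300/777 ≈ 1.673 in
P − Ia = 8.230 − 1.673 = 509471/77700 ≈ 6.557 in (> 0, runoff occurs)
Runoff Q = (P−Ia)²/(P−Ia+S) = (6.557)²/(6.557+8.366) = 259560699841/90090896700 ≈ 2.881 in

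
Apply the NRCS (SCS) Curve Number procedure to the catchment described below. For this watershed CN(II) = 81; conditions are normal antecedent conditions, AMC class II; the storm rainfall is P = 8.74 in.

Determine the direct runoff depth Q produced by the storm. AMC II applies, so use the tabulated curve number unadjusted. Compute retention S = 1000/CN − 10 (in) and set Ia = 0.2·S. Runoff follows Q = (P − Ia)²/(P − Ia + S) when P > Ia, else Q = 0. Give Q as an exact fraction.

CN(II) = 81; AMC II needs no correction.
S = 1000/81 − 10 = 190/81 in ≈ 2.346 in
Ia = 0.2S: 0.2·2.346 = 0.469 in (exactly 38/81)
Since P=8.740 > Ia=0.469: effective rainfall P−Ia = 33497/4050 in
Q = (33497/4050)²/((33497/4050) + 190/81) = (1122049009/16402500)/(42997/4050) = 59055211/9165150 in ≈ 6.443 in

Q = 59055211/9165150 in ≈ 6.443 in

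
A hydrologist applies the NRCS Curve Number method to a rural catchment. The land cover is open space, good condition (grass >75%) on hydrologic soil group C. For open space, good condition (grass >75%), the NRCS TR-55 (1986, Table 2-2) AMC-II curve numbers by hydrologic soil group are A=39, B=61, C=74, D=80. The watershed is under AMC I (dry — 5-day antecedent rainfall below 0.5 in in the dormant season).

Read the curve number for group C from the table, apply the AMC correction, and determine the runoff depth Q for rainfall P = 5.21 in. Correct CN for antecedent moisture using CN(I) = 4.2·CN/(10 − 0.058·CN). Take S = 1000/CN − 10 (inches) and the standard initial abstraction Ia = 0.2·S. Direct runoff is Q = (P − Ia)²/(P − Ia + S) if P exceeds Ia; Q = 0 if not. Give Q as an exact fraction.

NRCS table: open space, good condition (grass >75%), soil group C → CN(II) = 74
Adjust CN=74 to AMC I: 4.2·74/(10 − 0.058·74) → (1554/5) ÷ (1427/250) = 77700/1427 ≈ 54.450
Max retention: S = 1000/(77700/1427) − 10 = 6500/777 in (≈ 8.366 in)
Ia = 0.2·(6500/777) = 1300/777 in ≈ 1.673 in
Excess rainfall: 5.210 − 1.673 = 3.537 in; P > Ia so Q > 0
Q = (274817/77700)²/((274817/77700) + 6500/777) = (75524383489/6037290000)/(924817/77700) = 75524383489/71858280900 in ≈ 1.051 in

Q = 75524383489/71858280900 in ≈ 1.051 in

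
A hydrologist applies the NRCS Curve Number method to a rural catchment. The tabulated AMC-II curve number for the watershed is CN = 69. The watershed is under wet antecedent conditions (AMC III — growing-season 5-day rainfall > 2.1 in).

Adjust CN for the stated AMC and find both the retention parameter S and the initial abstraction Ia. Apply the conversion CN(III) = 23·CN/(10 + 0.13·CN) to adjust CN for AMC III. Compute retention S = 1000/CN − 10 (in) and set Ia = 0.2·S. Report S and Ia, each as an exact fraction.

S = 3100/1587 in ≈ 1.953 in; Ia = 620/1587 in ≈ 0.391 in

Wet (AMC III): CN(III) = 23·69/(10 + 0.13·69) = 1587/(1897/100) = 158700/1897 ≈ 83.658
Retention S: 1000/CN − 10 with CN=83.658 → S = 3100/1587 ≈ 1.953 in
Ia = 0.2S: 0.2·1.953 = 0.391 in (exactly 620/1587)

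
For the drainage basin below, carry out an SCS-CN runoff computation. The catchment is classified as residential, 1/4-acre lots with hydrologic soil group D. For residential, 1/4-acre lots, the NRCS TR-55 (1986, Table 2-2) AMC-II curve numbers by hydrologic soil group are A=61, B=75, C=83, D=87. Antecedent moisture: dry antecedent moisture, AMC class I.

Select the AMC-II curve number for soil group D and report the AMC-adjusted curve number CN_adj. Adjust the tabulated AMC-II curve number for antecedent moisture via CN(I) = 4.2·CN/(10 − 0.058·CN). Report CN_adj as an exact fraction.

CN_adj = 182700/2477 ≈ 73.759

NRCS table: residential, 1/4-acre lots, soil group D → CN(II) = 87
CN(I) from CN(II)=87: (4.2·87)/(10 − 0.058·87) = 182700/2477 ≈ 73.759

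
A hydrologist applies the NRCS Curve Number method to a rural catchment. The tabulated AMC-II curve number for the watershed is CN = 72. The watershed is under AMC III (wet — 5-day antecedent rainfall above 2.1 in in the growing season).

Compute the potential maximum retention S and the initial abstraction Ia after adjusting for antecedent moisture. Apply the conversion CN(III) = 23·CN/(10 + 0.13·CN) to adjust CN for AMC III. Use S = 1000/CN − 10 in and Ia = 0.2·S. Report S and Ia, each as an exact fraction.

Adjust CN=72 to AMC III: 23·72/(10 + 0.13·72) → 1656 ÷ (484/25) = 10350/121 ≈ 85.537
S = 1000/(10350/121) − 10 = 350/207 in ≈ 1.691 in
Ia = 0.2S: 0.2·1.691 = 0.338 in (exactly 70/207)

S = 350/207 in ≈ 1.691 in; Ia = 70/207 in ≈ 0.338 in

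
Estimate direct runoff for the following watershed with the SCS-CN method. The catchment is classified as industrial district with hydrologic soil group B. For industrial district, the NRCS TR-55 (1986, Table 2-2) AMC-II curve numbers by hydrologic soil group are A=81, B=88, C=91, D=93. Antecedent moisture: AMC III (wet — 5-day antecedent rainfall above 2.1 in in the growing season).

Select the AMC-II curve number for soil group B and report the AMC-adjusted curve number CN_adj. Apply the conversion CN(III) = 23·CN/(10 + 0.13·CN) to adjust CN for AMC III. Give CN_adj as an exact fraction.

NRCS table: industrial district, soil group B → CN(II) = 88
Wet (AMC III): CN(III) = 23·88/(10 + 0.13·88) = 2024/(536/25) = 6325/67 ≈ 94.403

CN_adj = 6325/67 ≈ 94.403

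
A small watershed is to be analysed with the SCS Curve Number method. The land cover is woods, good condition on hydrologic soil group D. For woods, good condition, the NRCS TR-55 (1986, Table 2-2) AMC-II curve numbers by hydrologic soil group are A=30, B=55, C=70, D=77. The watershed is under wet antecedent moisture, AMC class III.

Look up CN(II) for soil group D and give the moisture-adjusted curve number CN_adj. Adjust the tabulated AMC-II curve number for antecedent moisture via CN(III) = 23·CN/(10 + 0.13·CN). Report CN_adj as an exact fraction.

CN_adj = 7700/87 ≈ 88.506

NRCS table: woods, good condition, soil group D → CN(II) = 77
Adjust CN=77 to AMC III: 23·77/(10 + 0.13·77) → 1771 ÷ (2001/100) = 7700/87 ≈ 88.506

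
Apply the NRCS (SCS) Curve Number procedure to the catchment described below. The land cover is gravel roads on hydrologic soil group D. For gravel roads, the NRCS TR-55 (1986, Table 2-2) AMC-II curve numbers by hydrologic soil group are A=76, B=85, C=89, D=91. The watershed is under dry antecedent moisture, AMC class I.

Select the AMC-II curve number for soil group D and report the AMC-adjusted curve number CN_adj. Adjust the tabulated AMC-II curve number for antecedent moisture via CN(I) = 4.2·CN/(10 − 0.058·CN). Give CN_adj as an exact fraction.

NRCS table: gravel roads, soil group D → CN(II) = 91
Adjust CN=91 to AMC I: 4.2·91/(10 − 0.058·91) → (1911/5) ÷ (2361/500) = 63700/787 ≈ 80.940

CN_adj = 63700/787 ≈ 80.940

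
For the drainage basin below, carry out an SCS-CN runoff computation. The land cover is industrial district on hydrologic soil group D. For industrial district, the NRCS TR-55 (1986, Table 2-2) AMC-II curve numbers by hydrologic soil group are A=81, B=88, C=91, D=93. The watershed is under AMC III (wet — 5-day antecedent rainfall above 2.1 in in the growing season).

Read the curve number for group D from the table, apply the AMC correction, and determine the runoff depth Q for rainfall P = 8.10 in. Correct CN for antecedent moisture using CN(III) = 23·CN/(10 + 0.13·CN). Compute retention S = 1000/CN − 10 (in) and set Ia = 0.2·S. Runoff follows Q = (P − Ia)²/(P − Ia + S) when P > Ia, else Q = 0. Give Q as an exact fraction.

NRCS table: industrial district, soil group D → CN(II) = 93
Adjust CN=93 to AMC III: 23·93/(10 + 0.13·93) → 2139 ÷ (2209/100) = 213900/2209 ≈ 96.831
S = 1000/(213900/2209) − 10 = 700/2139 in ≈ 0.327 in
Initial abstraction Ia = S/5 = (700/2139)/5 = 140/2139 ≈ 0.065 in
Excess rainfall: 8.100 − 0.065 = 8.035 in; P > Ia so Q > 0
Q: (171859/21390)² ÷ (178859/21390) = 29535515881/3825794010 in (≈ 7.720 in)

Q = 29535515881/3825794010 in ≈ 7.720 in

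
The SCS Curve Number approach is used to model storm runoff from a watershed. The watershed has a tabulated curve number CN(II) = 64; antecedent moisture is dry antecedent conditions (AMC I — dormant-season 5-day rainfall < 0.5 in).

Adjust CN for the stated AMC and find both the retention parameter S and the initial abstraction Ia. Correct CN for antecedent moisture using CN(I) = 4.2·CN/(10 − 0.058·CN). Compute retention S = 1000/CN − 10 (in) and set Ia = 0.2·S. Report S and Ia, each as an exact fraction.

S = 375/28 in ≈ 13.393 in; Ia = 75/28 in ≈ 2.679 in

Adjust CN=64 to AMC I: 4.2·64/(10 − 0.058·64) → (1344/5) ÷ (786/125) = 5600/131 ≈ 42.748
S = 1000/(5600/131) − 10 = 375/28 in ≈ 13.393 in
Initial abstraction Ia = S/5 = (375/28)/5 = 75/28 ≈ 2.679 in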